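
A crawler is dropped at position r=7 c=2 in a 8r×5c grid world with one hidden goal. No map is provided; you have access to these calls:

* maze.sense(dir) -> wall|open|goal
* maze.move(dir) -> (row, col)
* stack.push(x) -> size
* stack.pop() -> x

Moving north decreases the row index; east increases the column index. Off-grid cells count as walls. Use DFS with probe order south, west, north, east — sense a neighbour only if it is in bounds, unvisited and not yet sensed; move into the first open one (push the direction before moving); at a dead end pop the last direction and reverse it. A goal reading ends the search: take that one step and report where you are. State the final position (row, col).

Do: maze.sense[dir='west']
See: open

Do: stack.push[x='west']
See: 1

Do: maze.move[dir='west']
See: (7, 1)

Do: maze.sense[dir='west']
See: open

Do: stack.push[x='west']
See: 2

Do: maze.move[dir='west']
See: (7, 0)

Do: maze.sense[dir='north']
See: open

Do: stack.push[x='north']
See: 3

Do: maze.move[dir='north']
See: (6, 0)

Do: maze.sense[dir='north']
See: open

Do: stack.push[x='north']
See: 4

Do: maze.move[dir='north']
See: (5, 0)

Do: maze.sense[dir='north']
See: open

Do: stack.push[x='north']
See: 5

Do: maze.move[dir='north']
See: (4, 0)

Do: maze.sense[dir='north']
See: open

Do: stack.push[x='north']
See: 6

Do: maze.move[dir='north']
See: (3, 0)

Do: maze.sense[dir='north']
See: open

Do: stack.push[x='north']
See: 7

Do: maze.move[dir='north']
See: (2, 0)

Do: maze.sense[dir='north']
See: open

Do: stack.push[x='north']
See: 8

Do: maze.move[dir='north']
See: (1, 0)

Do: maze.sense[dir='north']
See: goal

Do: maze.move[dir='north']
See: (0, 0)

Answer: (0, 0)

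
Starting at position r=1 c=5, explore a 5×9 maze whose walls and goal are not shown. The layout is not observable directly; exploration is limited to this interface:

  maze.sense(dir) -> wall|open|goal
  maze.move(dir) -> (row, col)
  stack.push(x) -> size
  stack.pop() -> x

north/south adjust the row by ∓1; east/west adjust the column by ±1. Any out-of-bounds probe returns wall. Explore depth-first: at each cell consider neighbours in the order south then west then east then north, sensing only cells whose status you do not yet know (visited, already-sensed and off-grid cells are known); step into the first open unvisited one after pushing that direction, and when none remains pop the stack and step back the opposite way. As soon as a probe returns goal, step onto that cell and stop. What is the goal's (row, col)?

I invoke sense with south, giving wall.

Using sense with west, which returns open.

I invoke push with west, and observe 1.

Next I call move with west, — result: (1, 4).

Invoking sense with south, and get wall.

Using sense with west, and see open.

I try push with west, giving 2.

Next I call move with west, : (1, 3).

I use sense with south, and see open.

Now I run push with south, : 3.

I try move with south, giving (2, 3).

I call sense with south, and observe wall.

I invoke sense with west, and see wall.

Next I call pop(), → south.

Now I run move with north, → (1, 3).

Using sense with west, yielding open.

Then push with west, and see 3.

Then move with west, : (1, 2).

Now I run sense with west, : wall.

I call sense with north, and observe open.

I try push with north, which returns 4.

I run move with north, — result: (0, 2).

I try sense with west, yielding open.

Then push with west, yielding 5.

Using move with west, which returns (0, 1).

Next I call sense with west, and get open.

Calling push with west, — result: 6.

I call move with west, → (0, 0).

Now I run sense with south, — result: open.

Next I call push with south, and get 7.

I run move with south, and get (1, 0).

Next I call sense with south, : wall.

Now I run pop(), → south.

Calling move with north, which returns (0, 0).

I try pop(), yielding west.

I call move with east, and observe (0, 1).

I invoke pop, and get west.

I try move with east, and observe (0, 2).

I call sense with east, and get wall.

Calling pop(), and see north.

Calling move with south, and observe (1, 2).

I use pop, and get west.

Using move with east, which returns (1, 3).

Then pop, yielding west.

I run move with east, and see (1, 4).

Using sense with north, and see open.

Calling push with north, yielding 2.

I call move with north, → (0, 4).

Then sense with east, and observe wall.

Invoking pop, and see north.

I invoke move with south, and get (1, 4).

I call pop, and observe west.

Calling move with east, — result: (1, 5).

I call sense with east, and get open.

Using push with east, — result: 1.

I call move with east, and see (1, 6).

Calling sense with south, and see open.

Then push with south, yielding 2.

Using move with south, and get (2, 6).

Invoking sense with south, yielding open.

I use push with south, which returns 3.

Using move with south, which returns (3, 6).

Now I run sense with south, and observe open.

Then push with south, — result: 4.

Then move with south, yielding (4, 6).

Invoking sense with west, which returns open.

Next I call push with west, : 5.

I call move with west, → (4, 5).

I use sense with west, and see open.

I invoke push with west, : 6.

I use move with west, giving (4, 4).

I call sense with west, yielding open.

I use push with west, : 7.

Calling move with west, and observe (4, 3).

I run sense with west, and see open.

I run push with west, — result: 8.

Calling move with west, : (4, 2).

I try sense with west, and observe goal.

Then move with west, and see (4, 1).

Answer: (4, 1)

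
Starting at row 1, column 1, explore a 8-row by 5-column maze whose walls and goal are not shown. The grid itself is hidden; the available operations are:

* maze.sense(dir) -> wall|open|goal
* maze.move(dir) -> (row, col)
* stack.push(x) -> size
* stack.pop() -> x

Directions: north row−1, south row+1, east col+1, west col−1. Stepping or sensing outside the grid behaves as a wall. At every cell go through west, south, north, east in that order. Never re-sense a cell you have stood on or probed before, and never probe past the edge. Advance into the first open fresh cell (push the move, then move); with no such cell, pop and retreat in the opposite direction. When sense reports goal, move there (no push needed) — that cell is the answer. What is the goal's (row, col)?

Act: maze.sense[dir=west]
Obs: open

Act: stack.push[x=west]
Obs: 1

Act: maze.move[dir=west]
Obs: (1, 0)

Act: maze.sense[dir=south]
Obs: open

Act: stack.push[x=south]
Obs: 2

Act: maze.move[dir=south]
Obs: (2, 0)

Act: maze.sense[dir=south]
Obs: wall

Act: maze.sense[dir=east]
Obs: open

Act: stack.push[x=east]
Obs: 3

Act: maze.move[dir=east]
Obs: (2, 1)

Act: maze.sense[dir=south]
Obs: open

Act: stack.push[x=south]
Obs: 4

Act: maze.move[dir=south]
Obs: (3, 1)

Act: maze.sense[dir=south]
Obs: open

Act: stack.push[x=south]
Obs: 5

Act: maze.move[dir=south]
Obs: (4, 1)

Act: maze.sense[dir=west]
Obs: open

Act: stack.push[x=west]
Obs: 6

Act: maze.move[dir=west]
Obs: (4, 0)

Act: maze.sense[dir=south]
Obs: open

Act: stack.push[x=south]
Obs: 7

Act: maze.move[dir=south]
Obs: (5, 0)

Act: maze.sense[dir=south]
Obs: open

Act: stack.push[x=south]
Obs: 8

Act: maze.move[dir=south]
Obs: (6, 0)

Act: maze.sense[dir=south]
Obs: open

Act: stack.push[x=south]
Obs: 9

Act: maze.move[dir=south]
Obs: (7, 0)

Act: maze.sense[dir=east]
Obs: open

Act: stack.push[x=east]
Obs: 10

Act: maze.move[dir=east]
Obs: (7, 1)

Act: maze.sense[dir=north]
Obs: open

Act: stack.push[x=north]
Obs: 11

Act: maze.move[dir=north]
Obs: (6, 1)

Act: maze.sense[dir=north]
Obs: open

Act: stack.push[x=north]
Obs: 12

Act: maze.move[dir=north]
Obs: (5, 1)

Act: maze.sense[dir=east]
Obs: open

Act: stack.push[x=east]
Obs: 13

Act: maze.move[dir=east]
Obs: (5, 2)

Act: maze.sense[dir=south]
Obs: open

Act: stack.push[x=south]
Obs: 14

Act: maze.move[dir=south]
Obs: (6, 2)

Act: maze.sense[dir=south]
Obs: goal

Act: maze.move[dir=south]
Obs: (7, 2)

Answer: (7, 2)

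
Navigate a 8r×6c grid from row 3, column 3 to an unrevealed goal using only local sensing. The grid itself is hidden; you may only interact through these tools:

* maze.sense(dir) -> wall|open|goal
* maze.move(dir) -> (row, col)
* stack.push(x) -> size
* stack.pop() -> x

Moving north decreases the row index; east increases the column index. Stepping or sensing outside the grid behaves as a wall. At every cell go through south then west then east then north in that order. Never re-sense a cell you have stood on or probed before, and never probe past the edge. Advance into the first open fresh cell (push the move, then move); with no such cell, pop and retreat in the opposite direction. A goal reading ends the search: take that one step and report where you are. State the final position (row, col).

>> maze.sense(dir→south)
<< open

>> stack.push(x→south)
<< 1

>> maze.move(dir→south)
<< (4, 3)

>> maze.sense(dir→south)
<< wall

>> maze.sense(dir→west)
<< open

>> stack.push(x→west)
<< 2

>> maze.move(dir→west)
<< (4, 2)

>> maze.sense(dir→south)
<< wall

>> maze.sense(dir→west)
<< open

>> stack.push(x→west)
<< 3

>> maze.move(dir→west)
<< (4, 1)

>> maze.sense(dir→south)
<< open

>> stack.push(x→south)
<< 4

>> maze.move(dir→south)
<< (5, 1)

>> maze.sense(dir→south)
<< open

>> stack.push(x→south)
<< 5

>> maze.move(dir→south)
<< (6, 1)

>> maze.sense(dir→south)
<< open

>> stack.push(x→south)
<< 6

>> maze.move(dir→south)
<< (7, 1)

>> maze.sense(dir→west)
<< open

>> stack.push(x→west)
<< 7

>> maze.move(dir→west)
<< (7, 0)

>> maze.sense(dir→north)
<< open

>> stack.push(x→north)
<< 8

>> maze.move(dir→north)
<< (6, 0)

>> maze.sense(dir→north)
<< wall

>> stack.pop()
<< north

>> maze.move(dir→south)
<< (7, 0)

>> stack.pop()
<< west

>> maze.move(dir→east)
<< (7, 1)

>> maze.sense(dir→east)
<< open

>> stack.push(x→east)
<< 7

>> maze.move(dir→east)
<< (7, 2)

>> maze.sense(dir→east)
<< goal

>> maze.move(dir→east)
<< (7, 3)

Answer: (7, 3)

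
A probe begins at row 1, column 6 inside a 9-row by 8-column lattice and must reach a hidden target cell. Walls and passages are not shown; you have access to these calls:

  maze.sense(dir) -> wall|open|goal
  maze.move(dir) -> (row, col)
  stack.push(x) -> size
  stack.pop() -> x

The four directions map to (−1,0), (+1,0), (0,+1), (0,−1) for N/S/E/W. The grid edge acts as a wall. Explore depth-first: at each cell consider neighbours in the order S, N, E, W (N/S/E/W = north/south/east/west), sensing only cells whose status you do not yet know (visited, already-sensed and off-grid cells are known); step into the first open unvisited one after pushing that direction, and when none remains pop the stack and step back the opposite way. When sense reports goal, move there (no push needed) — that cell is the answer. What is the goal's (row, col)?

> maze.sense dir→south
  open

> stack.push x→south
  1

> maze.move dir→south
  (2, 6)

> maze.sense dir→south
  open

> stack.push x→south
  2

> maze.move dir→south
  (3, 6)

> maze.sense dir→south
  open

> stack.push x→south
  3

> maze.move dir→south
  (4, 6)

> maze.sense dir→south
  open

> stack.push x→south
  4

> maze.move dir→south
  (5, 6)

> maze.sense dir→south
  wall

> maze.sense dir→east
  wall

> maze.sense dir→west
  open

> stack.push x→west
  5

> maze.move dir→west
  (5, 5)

> maze.sense dir→south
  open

> stack.push x→south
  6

> maze.move dir→south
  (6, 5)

> maze.sense dir→south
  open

> stack.push x→south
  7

> maze.move dir→south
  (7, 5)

> maze.sense dir→south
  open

> stack.push x→south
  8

> maze.move dir→south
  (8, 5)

> maze.sense dir→east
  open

> stack.push x→east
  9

> maze.move dir→east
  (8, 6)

> maze.sense dir→north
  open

> stack.push x→north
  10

> maze.move dir→north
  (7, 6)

> maze.sense dir→east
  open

> stack.push x→east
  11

> maze.move dir→east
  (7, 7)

> maze.sense dir→south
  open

> stack.push x→south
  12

> maze.move dir→south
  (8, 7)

> stack.pop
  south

> maze.move dir→north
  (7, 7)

> maze.sense dir→north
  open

> stack.push x→north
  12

> maze.move dir→north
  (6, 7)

> stack.pop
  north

> maze.move dir→south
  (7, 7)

> stack.pop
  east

> maze.move dir→west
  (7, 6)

> stack.pop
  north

> maze.move dir→south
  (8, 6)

> stack.pop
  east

> maze.move dir→west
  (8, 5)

> maze.sense dir→west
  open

> stack.push x→west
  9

> maze.move dir→west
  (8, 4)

> maze.sense dir→north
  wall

> maze.sense dir→west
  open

> stack.push x→west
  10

> maze.move dir→west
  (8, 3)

> maze.sense dir→north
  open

> stack.push x→north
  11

> maze.move dir→north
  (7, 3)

> maze.sense dir→north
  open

> stack.push x→north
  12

> maze.move dir→north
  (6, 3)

> maze.sense dir→north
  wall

> maze.sense dir→east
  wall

> maze.sense dir→west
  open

> stack.push x→west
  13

> maze.move dir→west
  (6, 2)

> maze.sense dir→south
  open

> stack.push x→south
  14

> maze.move dir→south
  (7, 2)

> maze.sense dir→south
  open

> stack.push x→south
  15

> maze.move dir→south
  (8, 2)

> maze.sense dir→west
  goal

> maze.move dir→west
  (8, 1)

Answer: (8, 1)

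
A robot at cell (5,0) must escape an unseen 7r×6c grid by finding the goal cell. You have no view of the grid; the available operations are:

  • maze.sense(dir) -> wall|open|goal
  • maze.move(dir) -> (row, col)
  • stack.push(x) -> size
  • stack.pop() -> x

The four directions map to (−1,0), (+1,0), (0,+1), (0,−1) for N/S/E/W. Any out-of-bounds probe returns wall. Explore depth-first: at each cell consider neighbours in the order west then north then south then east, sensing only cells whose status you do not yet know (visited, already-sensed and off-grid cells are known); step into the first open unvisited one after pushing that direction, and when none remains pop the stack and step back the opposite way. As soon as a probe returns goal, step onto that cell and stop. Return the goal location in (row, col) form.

·→ maze.sense(dir='north')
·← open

·→ stack.push(x='north')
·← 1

·→ maze.move(dir='north')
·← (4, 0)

·→ maze.sense(dir='north')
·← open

·→ stack.push(x='north')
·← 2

·→ maze.move(dir='north')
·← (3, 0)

·→ maze.sense(dir='north')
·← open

·→ stack.push(x='north')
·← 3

·→ maze.move(dir='north')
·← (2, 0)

·→ maze.sense(dir='north')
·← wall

·→ maze.sense(dir='east')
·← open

·→ stack.push(x='east')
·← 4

·→ maze.move(dir='east')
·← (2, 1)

·→ maze.sense(dir='north')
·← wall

·→ maze.sense(dir='south')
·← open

·→ stack.push(x='south')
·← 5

·→ maze.move(dir='south')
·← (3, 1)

·→ maze.sense(dir='south')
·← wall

·→ maze.sense(dir='east')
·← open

·→ stack.push(x='east')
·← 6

·→ maze.move(dir='east')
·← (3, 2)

·→ maze.sense(dir='north')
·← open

·→ stack.push(x='north')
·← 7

·→ maze.move(dir='north')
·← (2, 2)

·→ maze.sense(dir='north')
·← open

·→ stack.push(x='north')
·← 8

·→ maze.move(dir='north')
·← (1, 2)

·→ maze.sense(dir='north')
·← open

·→ stack.push(x='north')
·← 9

·→ maze.move(dir='north')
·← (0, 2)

·→ maze.sense(dir='west')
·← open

·→ stack.push(x='west')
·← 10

·→ maze.move(dir='west')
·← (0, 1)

·→ maze.sense(dir='west')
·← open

·→ stack.push(x='west')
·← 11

·→ maze.move(dir='west')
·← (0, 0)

·→ stack.pop()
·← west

·→ maze.move(dir='east')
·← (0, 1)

·→ stack.pop()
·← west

·→ maze.move(dir='east')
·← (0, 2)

·→ maze.sense(dir='east')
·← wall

·→ stack.pop()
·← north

·→ maze.move(dir='south')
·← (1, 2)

·→ maze.sense(dir='east')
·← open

·→ stack.push(x='east')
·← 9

·→ maze.move(dir='east')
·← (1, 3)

·→ maze.sense(dir='south')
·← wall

·→ maze.sense(dir='east')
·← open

·→ stack.push(x='east')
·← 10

·→ maze.move(dir='east')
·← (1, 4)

·→ maze.sense(dir='north')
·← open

·→ stack.push(x='north')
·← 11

·→ maze.move(dir='north')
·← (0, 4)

·→ maze.sense(dir='east')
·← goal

·→ maze.move(dir='east')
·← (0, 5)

Answer: (0, 5)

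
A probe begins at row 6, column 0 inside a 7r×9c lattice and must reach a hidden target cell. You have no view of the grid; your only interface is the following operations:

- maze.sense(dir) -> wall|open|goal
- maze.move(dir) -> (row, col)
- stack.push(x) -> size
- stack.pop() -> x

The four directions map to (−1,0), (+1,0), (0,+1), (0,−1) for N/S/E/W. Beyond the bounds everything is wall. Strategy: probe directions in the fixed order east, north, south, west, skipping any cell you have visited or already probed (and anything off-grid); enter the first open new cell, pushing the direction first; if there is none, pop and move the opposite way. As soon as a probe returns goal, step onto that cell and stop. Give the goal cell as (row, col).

·→ maze.sense(dir→east)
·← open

·→ stack.push(x→east)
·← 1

·→ maze.move(dir→east)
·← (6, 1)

·→ maze.sense(dir→east)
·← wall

·→ maze.sense(dir→north)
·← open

·→ stack.push(x→north)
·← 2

·→ maze.move(dir→north)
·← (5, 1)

·→ maze.sense(dir→east)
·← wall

·→ maze.sense(dir→north)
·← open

·→ stack.push(x→north)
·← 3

·→ maze.move(dir→north)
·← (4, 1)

·→ maze.sense(dir→east)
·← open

·→ stack.push(x→east)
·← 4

·→ maze.move(dir→east)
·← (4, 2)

·→ maze.sense(dir→east)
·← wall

·→ maze.sense(dir→north)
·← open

·→ stack.push(x→north)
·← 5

·→ maze.move(dir→north)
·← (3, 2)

·→ maze.sense(dir→east)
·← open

·→ stack.push(x→east)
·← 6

·→ maze.move(dir→east)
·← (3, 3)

·→ maze.sense(dir→east)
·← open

·→ stack.push(x→east)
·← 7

·→ maze.move(dir→east)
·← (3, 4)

·→ maze.sense(dir→east)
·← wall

·→ maze.sense(dir→north)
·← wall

·→ maze.sense(dir→south)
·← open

·→ stack.push(x→south)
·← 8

·→ maze.move(dir→south)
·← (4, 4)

·→ maze.sense(dir→east)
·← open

·→ stack.push(x→east)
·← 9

·→ maze.move(dir→east)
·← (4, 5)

·→ maze.sense(dir→east)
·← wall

·→ maze.sense(dir→south)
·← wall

·→ stack.pop()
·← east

·→ maze.move(dir→west)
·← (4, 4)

·→ maze.sense(dir→south)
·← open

·→ stack.push(x→south)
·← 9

·→ maze.move(dir→south)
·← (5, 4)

·→ maze.sense(dir→south)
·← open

·→ stack.push(x→south)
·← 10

·→ maze.move(dir→south)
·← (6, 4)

·→ maze.sense(dir→east)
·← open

·→ stack.push(x→east)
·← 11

·→ maze.move(dir→east)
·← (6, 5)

·→ maze.sense(dir→east)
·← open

·→ stack.push(x→east)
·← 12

·→ maze.move(dir→east)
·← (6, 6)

·→ maze.sense(dir→east)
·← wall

·→ maze.sense(dir→north)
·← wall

·→ stack.pop()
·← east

·→ maze.move(dir→west)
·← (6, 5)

·→ stack.pop()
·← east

·→ maze.move(dir→west)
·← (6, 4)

·→ maze.sense(dir→west)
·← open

·→ stack.push(x→west)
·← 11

·→ maze.move(dir→west)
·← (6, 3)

·→ maze.sense(dir→north)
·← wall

·→ stack.pop()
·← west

·→ maze.move(dir→east)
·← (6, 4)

·→ stack.pop()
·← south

·→ maze.move(dir→north)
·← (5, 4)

·→ stack.pop()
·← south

·→ maze.move(dir→north)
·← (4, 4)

·→ stack.pop()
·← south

·→ maze.move(dir→north)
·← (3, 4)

·→ stack.pop()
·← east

·→ maze.move(dir→west)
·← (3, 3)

·→ maze.sense(dir→north)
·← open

·→ stack.push(x→north)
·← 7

·→ maze.move(dir→north)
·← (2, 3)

·→ maze.sense(dir→north)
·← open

·→ stack.push(x→north)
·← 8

·→ maze.move(dir→north)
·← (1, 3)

·→ maze.sense(dir→east)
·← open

·→ stack.push(x→east)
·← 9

·→ maze.move(dir→east)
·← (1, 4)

·→ maze.sense(dir→east)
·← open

·→ stack.push(x→east)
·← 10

·→ maze.move(dir→east)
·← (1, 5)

·→ maze.sense(dir→east)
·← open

·→ stack.push(x→east)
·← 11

·→ maze.move(dir→east)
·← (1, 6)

·→ maze.sense(dir→east)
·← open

·→ stack.push(x→east)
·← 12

·→ maze.move(dir→east)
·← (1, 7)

·→ maze.sense(dir→east)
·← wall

·→ maze.sense(dir→north)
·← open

·→ stack.push(x→north)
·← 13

·→ maze.move(dir→north)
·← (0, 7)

·→ maze.sense(dir→east)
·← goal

·→ maze.move(dir→east)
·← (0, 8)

Answer: (0, 8)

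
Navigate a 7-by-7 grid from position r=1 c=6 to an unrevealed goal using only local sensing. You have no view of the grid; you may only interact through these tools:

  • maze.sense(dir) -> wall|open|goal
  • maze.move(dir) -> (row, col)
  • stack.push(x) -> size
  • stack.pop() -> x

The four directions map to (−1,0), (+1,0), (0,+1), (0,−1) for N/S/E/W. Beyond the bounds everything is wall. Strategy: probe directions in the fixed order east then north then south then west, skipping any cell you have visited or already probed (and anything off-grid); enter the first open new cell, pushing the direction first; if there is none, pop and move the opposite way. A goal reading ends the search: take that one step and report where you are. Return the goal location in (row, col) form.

>> maze.sense(dir: north)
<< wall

>> maze.sense(dir: south)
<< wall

>> maze.sense(dir: west)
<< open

>> stack.push(x: west)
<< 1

>> maze.move(dir: west)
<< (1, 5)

>> maze.sense(dir: north)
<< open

>> stack.push(x: north)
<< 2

>> maze.move(dir: north)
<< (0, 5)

>> maze.sense(dir: west)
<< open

>> stack.push(x: west)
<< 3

>> maze.move(dir: west)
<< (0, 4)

>> maze.sense(dir: south)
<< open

>> stack.push(x: south)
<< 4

>> maze.move(dir: south)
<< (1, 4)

>> maze.sense(dir: south)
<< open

>> stack.push(x: south)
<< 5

>> maze.move(dir: south)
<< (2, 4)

>> maze.sense(dir: east)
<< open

>> stack.push(x: east)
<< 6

>> maze.move(dir: east)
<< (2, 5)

>> maze.sense(dir: south)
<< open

>> stack.push(x: south)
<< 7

>> maze.move(dir: south)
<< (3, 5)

>> maze.sense(dir: east)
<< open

>> stack.push(x: east)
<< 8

>> maze.move(dir: east)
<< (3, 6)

>> maze.sense(dir: south)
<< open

>> stack.push(x: south)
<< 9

>> maze.move(dir: south)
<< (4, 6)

>> maze.sense(dir: south)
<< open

>> stack.push(x: south)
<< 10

>> maze.move(dir: south)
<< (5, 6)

>> maze.sense(dir: south)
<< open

>> stack.push(x: south)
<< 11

>> maze.move(dir: south)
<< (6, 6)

>> maze.sense(dir: west)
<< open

>> stack.push(x: west)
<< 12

>> maze.move(dir: west)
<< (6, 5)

>> maze.sense(dir: north)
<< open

>> stack.push(x: north)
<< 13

>> maze.move(dir: north)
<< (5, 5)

>> maze.sense(dir: north)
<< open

>> stack.push(x: north)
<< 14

>> maze.move(dir: north)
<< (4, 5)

>> maze.sense(dir: west)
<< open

>> stack.push(x: west)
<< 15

>> maze.move(dir: west)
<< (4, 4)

>> maze.sense(dir: north)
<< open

>> stack.push(x: north)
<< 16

>> maze.move(dir: north)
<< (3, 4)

>> maze.sense(dir: west)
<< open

>> stack.push(x: west)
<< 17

>> maze.move(dir: west)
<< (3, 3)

>> maze.sense(dir: north)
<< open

>> stack.push(x: north)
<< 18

>> maze.move(dir: north)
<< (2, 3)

>> maze.sense(dir: north)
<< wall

>> maze.sense(dir: west)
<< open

>> stack.push(x: west)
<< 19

>> maze.move(dir: west)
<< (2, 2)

>> maze.sense(dir: north)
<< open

>> stack.push(x: north)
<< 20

>> maze.move(dir: north)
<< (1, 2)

>> maze.sense(dir: north)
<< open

>> stack.push(x: north)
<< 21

>> maze.move(dir: north)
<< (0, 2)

>> maze.sense(dir: east)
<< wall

>> maze.sense(dir: west)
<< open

>> stack.push(x: west)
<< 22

>> maze.move(dir: west)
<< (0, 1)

>> maze.sense(dir: south)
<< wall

>> maze.sense(dir: west)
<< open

>> stack.push(x: west)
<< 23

>> maze.move(dir: west)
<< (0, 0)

>> maze.sense(dir: south)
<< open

>> stack.push(x: south)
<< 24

>> maze.move(dir: south)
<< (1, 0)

>> maze.sense(dir: south)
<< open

>> stack.push(x: south)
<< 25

>> maze.move(dir: south)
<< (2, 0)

>> maze.sense(dir: east)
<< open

>> stack.push(x: east)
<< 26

>> maze.move(dir: east)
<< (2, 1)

>> maze.sense(dir: south)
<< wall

>> stack.pop()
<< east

>> maze.move(dir: west)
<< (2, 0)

>> maze.sense(dir: south)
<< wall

>> stack.pop()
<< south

>> maze.move(dir: north)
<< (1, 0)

>> stack.pop()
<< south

>> maze.move(dir: north)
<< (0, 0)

>> stack.pop()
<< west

>> maze.move(dir: east)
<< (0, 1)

>> stack.pop()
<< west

>> maze.move(dir: east)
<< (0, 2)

>> stack.pop()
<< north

>> maze.move(dir: south)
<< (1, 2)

>> stack.pop()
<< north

>> maze.move(dir: south)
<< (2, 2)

>> maze.sense(dir: south)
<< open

>> stack.push(x: south)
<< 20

>> maze.move(dir: south)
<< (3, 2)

>> maze.sense(dir: south)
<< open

>> stack.push(x: south)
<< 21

>> maze.move(dir: south)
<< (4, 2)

>> maze.sense(dir: east)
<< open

>> stack.push(x: east)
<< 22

>> maze.move(dir: east)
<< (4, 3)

>> maze.sense(dir: south)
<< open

>> stack.push(x: south)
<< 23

>> maze.move(dir: south)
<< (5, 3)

>> maze.sense(dir: east)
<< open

>> stack.push(x: east)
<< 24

>> maze.move(dir: east)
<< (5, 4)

>> maze.sense(dir: south)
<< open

>> stack.push(x: south)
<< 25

>> maze.move(dir: south)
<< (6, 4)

>> maze.sense(dir: west)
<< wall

>> stack.pop()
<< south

>> maze.move(dir: north)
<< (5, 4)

>> stack.pop()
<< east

>> maze.move(dir: west)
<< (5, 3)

>> maze.sense(dir: west)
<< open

>> stack.push(x: west)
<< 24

>> maze.move(dir: west)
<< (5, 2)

>> maze.sense(dir: south)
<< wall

>> maze.sense(dir: west)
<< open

>> stack.push(x: west)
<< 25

>> maze.move(dir: west)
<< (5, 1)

>> maze.sense(dir: north)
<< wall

>> maze.sense(dir: south)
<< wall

>> maze.sense(dir: west)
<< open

>> stack.push(x: west)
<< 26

>> maze.move(dir: west)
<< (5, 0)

>> maze.sense(dir: north)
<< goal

>> maze.move(dir: north)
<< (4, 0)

Answer: (4, 0)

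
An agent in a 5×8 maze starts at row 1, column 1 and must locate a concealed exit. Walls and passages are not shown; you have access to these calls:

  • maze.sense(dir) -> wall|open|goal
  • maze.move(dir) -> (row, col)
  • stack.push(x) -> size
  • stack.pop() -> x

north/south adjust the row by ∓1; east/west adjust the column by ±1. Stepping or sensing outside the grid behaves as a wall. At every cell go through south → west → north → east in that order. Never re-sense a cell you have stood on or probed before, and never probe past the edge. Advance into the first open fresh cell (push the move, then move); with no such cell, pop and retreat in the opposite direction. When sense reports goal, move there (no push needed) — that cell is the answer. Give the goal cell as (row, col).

# 1. maze.sense(dir='south') -> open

# 2. stack.push(x='south') -> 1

# 3. maze.move(dir='south') -> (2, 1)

# 4. maze.sense(dir='south') -> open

# 5. stack.push(x='south') -> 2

# 6. maze.move(dir='south') -> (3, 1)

# 7. maze.sense(dir='south') -> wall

# 8. maze.sense(dir='west') -> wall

# 9. maze.sense(dir='east') -> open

# 10. stack.push(x='east') -> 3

# 11. maze.move(dir='east') -> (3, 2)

# 12. maze.sense(dir='south') -> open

# 13. stack.push(x='south') -> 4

# 14. maze.move(dir='south') -> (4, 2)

# 15. maze.sense(dir='east') -> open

# 16. stack.push(x='east') -> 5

# 17. maze.move(dir='east') -> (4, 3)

# 18. maze.sense(dir='north') -> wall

# 19. maze.sense(dir='east') -> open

# 20. stack.push(x='east') -> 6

# 21. maze.move(dir='east') -> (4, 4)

# 22. maze.sense(dir='north') -> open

# 23. stack.push(x='north') -> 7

# 24. maze.move(dir='north') -> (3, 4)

# 25. maze.sense(dir='north') -> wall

# 26. maze.sense(dir='east') -> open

# 27. stack.push(x='east') -> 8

# 28. maze.move(dir='east') -> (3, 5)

# 29. maze.sense(dir='south') -> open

# 30. stack.push(x='south') -> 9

# 31. maze.move(dir='south') -> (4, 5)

# 32. maze.sense(dir='east') -> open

# 33. stack.push(x='east') -> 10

# 34. maze.move(dir='east') -> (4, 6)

# 35. maze.sense(dir='north') -> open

# 36. stack.push(x='north') -> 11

# 37. maze.move(dir='north') -> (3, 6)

# 38. maze.sense(dir='north') -> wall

# 39. maze.sense(dir='east') -> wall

# 40. stack.pop() -> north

# 41. maze.move(dir='south') -> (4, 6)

# 42. maze.sense(dir='east') -> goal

# 43. maze.move(dir='east') -> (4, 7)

Answer: (4, 7)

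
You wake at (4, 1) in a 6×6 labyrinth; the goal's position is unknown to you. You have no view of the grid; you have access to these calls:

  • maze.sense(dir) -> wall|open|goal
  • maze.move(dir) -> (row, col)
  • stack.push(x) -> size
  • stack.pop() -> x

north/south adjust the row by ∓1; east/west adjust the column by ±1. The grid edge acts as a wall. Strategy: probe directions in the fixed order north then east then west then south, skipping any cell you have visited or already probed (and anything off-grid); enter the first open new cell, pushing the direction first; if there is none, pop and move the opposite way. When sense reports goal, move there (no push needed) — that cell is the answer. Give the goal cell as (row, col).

I invoke sense with dir: north, and get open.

I try push with x: north, and observe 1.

I invoke move with dir: north, — result: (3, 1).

I call sense with dir: north, yielding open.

Calling push with x: north, : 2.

Next I call move with dir: north, : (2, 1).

Then sense with dir: north, and see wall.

Calling sense with dir: east, which returns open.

I run push with x: east, — result: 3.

I run move with dir: east, giving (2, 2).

Calling sense with dir: north, and get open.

Invoking push with x: north, and see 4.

Now I run move with dir: north, : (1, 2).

Then sense with dir: north, — result: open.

I invoke push with x: north, and get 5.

Calling move with dir: north, and get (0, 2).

Then sense with dir: east, and get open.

I invoke push with x: east, — result: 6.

Calling move with dir: east, and see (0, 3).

I try sense with dir: east, yielding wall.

Next I call sense with dir: south, — result: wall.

Using pop(), → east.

Invoking move with dir: west, which returns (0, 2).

I try sense with dir: west, : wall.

Next I call pop, — result: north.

I try move with dir: south, — result: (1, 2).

Calling pop, which returns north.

I invoke move with dir: south, and get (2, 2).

I use sense with dir: east, and get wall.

Invoking sense with dir: south, : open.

Calling push with x: south, → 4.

Next I call move with dir: south, — result: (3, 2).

Next I call sense with dir: east, which returns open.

Now I run push with x: east, and observe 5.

I invoke move with dir: east, → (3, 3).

Next I call sense with dir: east, — result: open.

I run push with x: east, and see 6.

I run move with dir: east, and see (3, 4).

Using sense with dir: north, which returns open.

Next I call push with x: north, and get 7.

Using move with dir: north, → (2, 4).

I run sense with dir: north, and observe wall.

Then sense with dir: east, and get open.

Then push with x: east, and observe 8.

I invoke move with dir: east, and get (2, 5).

Calling sense with dir: north, and get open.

I use push with x: north, giving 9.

Using move with dir: north, which returns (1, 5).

I call sense with dir: north, — result: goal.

Using move with dir: north, → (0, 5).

Answer: (0, 5)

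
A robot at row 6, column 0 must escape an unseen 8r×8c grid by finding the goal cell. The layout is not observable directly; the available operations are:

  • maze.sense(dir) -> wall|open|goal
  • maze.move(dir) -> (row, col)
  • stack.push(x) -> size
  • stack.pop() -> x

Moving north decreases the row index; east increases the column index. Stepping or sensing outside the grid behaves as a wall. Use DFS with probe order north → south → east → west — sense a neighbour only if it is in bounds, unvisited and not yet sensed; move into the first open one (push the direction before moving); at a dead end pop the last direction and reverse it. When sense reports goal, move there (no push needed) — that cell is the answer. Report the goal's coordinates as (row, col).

==> maze.sense(north)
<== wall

==> maze.sense(south)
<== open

==> stack.push(south)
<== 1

==> maze.move(south)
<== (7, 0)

==> maze.sense(east)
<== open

==> stack.push(east)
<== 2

==> maze.move(east)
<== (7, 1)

==> maze.sense(north)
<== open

==> stack.push(north)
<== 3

==> maze.move(north)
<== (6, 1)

==> maze.sense(north)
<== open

==> stack.push(north)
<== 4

==> maze.move(north)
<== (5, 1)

==> maze.sense(north)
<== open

==> stack.push(north)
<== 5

==> maze.move(north)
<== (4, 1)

==> maze.sense(north)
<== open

==> stack.push(north)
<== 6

==> maze.move(north)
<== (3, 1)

==> maze.sense(north)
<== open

==> stack.push(north)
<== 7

==> maze.move(north)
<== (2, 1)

==> maze.sense(north)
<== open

==> stack.push(north)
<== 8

==> maze.move(north)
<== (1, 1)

==> maze.sense(north)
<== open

==> stack.push(north)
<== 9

==> maze.move(north)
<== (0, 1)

==> maze.sense(east)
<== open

==> stack.push(east)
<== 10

==> maze.move(east)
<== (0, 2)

==> maze.sense(south)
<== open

==> stack.push(south)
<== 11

==> maze.move(south)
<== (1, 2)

==> maze.sense(south)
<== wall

==> maze.sense(east)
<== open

==> stack.push(east)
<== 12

==> maze.move(east)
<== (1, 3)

==> maze.sense(north)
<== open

==> stack.push(north)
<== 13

==> maze.move(north)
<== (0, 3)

==> maze.sense(east)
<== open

==> stack.push(east)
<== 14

==> maze.move(east)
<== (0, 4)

==> maze.sense(south)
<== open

==> stack.push(south)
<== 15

==> maze.move(south)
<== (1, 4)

==> maze.sense(south)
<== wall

==> maze.sense(east)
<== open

==> stack.push(east)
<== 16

==> maze.move(east)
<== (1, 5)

==> maze.sense(north)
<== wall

==> maze.sense(south)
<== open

==> stack.push(south)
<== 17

==> maze.move(south)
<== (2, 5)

==> maze.sense(south)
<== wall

==> maze.sense(east)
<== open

==> stack.push(east)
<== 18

==> maze.move(east)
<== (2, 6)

==> maze.sense(north)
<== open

==> stack.push(north)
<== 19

==> maze.move(north)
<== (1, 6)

==> maze.sense(north)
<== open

==> stack.push(north)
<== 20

==> maze.move(north)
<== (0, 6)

==> maze.sense(east)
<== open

==> stack.push(east)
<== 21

==> maze.move(east)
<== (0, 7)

==> maze.sense(south)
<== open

==> stack.push(south)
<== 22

==> maze.move(south)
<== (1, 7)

==> maze.sense(south)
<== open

==> stack.push(south)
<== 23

==> maze.move(south)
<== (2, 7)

==> maze.sense(south)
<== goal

==> maze.move(south)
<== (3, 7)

Answer: (3, 7)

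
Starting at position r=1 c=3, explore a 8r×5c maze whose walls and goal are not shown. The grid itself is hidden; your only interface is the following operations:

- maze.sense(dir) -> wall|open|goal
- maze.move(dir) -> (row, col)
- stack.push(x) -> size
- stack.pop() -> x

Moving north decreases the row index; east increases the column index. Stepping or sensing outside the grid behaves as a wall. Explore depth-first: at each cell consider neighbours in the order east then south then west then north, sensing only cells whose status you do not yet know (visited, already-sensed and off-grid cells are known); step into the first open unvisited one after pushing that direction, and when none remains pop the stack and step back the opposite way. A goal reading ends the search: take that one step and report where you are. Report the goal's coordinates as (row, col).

> sense dir='east'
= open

> push x='east'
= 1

> move dir='east'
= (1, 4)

> sense dir='south'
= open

> push x='south'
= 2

> move dir='south'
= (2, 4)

> sense dir='south'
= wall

> sense dir='west'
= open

> push x='west'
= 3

> move dir='west'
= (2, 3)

> sense dir='south'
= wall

> sense dir='west'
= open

> push x='west'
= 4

> move dir='west'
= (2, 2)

> sense dir='south'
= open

> push x='south'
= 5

> move dir='south'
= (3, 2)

> sense dir='south'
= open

> push x='south'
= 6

> move dir='south'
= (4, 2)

> sense dir='east'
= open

> push x='east'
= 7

> move dir='east'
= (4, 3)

> sense dir='east'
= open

> push x='east'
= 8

> move dir='east'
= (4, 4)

> sense dir='south'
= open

> push x='south'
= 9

> move dir='south'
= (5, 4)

> sense dir='south'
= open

> push x='south'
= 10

> move dir='south'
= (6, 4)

> sense dir='south'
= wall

> sense dir='west'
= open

> push x='west'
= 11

> move dir='west'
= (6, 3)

> sense dir='south'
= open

> push x='south'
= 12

> move dir='south'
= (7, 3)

> sense dir='west'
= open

> push x='west'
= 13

> move dir='west'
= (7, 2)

> sense dir='west'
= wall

> sense dir='north'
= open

> push x='north'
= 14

> move dir='north'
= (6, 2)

> sense dir='west'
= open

> push x='west'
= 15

> move dir='west'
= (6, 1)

> sense dir='west'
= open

> push x='west'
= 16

> move dir='west'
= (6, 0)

> sense dir='south'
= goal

> move dir='south'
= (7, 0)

Answer: (7, 0)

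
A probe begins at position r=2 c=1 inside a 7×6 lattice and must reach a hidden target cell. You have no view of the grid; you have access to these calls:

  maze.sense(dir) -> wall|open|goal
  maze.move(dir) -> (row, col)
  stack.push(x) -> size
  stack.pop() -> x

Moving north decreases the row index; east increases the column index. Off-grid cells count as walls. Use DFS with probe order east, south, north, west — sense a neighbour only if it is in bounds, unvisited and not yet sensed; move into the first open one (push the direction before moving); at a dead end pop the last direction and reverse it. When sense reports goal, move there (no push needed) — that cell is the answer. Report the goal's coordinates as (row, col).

I use sense passing dir→east, — result: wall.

Invoking sense passing dir→south, and see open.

I call push passing x→south, : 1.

I try move passing dir→south, and observe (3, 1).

I call sense passing dir→east, — result: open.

I try push passing x→east, — result: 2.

Then move passing dir→east, and observe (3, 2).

Then sense passing dir→east, and get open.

Next I call push passing x→east, giving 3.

I try move passing dir→east, yielding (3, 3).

I run sense passing dir→east, yielding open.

I use push passing x→east, — result: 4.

I invoke move passing dir→east, and see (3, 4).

Then sense passing dir→east, giving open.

I use push passing x→east, giving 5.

I invoke move passing dir→east, and get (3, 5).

Calling sense passing dir→south, and get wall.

I try sense passing dir→north, : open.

Invoking push passing x→north, yielding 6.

I call move passing dir→north, and observe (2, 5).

I call sense passing dir→north, and get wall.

Next I call sense passing dir→west, giving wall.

I invoke pop, and see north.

I invoke move passing dir→south, which returns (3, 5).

Calling pop(), giving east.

Invoking move passing dir→west, and observe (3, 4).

I invoke sense passing dir→south, and observe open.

Now I run push passing x→south, yielding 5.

Calling move passing dir→south, → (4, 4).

Now I run sense passing dir→south, and see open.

Now I run push passing x→south, and see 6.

I invoke move passing dir→south, yielding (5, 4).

Using sense passing dir→east, which returns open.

Now I run push passing x→east, — result: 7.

Calling move passing dir→east, giving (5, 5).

Using sense passing dir→south, and get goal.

I call move passing dir→south, and get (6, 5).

Answer: (6, 5)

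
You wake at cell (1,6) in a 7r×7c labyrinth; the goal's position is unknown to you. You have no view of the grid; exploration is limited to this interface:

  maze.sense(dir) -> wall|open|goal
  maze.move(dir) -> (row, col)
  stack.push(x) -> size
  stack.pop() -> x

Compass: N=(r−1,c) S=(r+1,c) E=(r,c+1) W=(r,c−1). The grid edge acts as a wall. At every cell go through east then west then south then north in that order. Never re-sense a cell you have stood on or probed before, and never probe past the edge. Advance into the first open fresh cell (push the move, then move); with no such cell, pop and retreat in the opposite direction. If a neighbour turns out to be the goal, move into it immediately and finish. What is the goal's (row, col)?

;; maze.sense(west) -> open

;; stack.push(west) -> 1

;; maze.move(west) -> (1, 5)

;; maze.sense(west) -> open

;; stack.push(west) -> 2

;; maze.move(west) -> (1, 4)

;; maze.sense(west) -> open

;; stack.push(west) -> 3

;; maze.move(west) -> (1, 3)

;; maze.sense(west) -> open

;; stack.push(west) -> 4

;; maze.move(west) -> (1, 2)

;; maze.sense(west) -> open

;; stack.push(west) -> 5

;; maze.move(west) -> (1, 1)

;; maze.sense(west) -> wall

;; maze.sense(south) -> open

;; stack.push(south) -> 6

;; maze.move(south) -> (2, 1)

;; maze.sense(east) -> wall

;; maze.sense(west) -> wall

;; maze.sense(south) -> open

;; stack.push(south) -> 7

;; maze.move(south) -> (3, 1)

;; maze.sense(east) -> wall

;; maze.sense(west) -> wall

;; maze.sense(south) -> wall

;; stack.pop() -> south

;; maze.move(north) -> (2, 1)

;; stack.pop() -> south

;; maze.move(north) -> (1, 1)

;; maze.sense(north) -> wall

;; stack.pop() -> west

;; maze.move(east) -> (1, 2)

;; maze.sense(north) -> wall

;; stack.pop() -> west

;; maze.move(east) -> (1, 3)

;; maze.sense(south) -> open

;; stack.push(south) -> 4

;; maze.move(south) -> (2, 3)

;; maze.sense(east) -> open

;; stack.push(east) -> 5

;; maze.move(east) -> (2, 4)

;; maze.sense(east) -> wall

;; maze.sense(south) -> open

;; stack.push(south) -> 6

;; maze.move(south) -> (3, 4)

;; maze.sense(east) -> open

;; stack.push(east) -> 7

;; maze.move(east) -> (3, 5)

;; maze.sense(east) -> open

;; stack.push(east) -> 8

;; maze.move(east) -> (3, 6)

;; maze.sense(south) -> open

;; stack.push(south) -> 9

;; maze.move(south) -> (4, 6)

;; maze.sense(west) -> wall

;; maze.sense(south) -> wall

;; stack.pop() -> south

;; maze.move(north) -> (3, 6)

;; maze.sense(north) -> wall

;; stack.pop() -> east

;; maze.move(west) -> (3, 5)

;; stack.pop() -> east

;; maze.move(west) -> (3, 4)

;; maze.sense(west) -> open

;; stack.push(west) -> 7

;; maze.move(west) -> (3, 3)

;; maze.sense(south) -> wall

;; stack.pop() -> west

;; maze.move(east) -> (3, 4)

;; maze.sense(south) -> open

;; stack.push(south) -> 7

;; maze.move(south) -> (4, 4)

;; maze.sense(south) -> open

;; stack.push(south) -> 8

;; maze.move(south) -> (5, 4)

;; maze.sense(east) -> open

;; stack.push(east) -> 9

;; maze.move(east) -> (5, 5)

;; maze.sense(south) -> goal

;; maze.move(south) -> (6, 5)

Answer: (6, 5)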